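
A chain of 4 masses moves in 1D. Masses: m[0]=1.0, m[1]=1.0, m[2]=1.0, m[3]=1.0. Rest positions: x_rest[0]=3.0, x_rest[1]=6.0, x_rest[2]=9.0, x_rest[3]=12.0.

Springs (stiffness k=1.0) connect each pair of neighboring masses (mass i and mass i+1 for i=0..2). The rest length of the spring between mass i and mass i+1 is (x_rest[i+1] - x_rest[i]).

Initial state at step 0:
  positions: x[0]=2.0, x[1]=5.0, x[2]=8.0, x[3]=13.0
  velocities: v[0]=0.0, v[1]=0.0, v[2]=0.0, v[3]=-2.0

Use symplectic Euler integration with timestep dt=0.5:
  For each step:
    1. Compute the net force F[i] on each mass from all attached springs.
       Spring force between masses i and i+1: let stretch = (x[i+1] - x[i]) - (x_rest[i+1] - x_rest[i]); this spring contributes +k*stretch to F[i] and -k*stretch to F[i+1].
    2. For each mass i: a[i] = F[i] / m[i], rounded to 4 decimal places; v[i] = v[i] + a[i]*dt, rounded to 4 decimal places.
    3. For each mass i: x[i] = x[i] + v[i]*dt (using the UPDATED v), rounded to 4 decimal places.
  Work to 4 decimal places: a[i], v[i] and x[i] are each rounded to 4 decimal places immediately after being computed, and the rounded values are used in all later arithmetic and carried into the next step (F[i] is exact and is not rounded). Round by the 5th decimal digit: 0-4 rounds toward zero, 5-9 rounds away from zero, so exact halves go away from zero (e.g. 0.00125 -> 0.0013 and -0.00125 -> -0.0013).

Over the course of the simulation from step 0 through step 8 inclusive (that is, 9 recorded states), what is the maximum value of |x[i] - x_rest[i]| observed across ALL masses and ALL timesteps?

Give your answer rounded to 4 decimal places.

Step 0: x=[2.0000 5.0000 8.0000 13.0000] v=[0.0000 0.0000 0.0000 -2.0000]
Step 1: x=[2.0000 5.0000 8.5000 11.5000] v=[0.0000 0.0000 1.0000 -3.0000]
Step 2: x=[2.0000 5.1250 8.8750 10.0000] v=[0.0000 0.2500 0.7500 -3.0000]
Step 3: x=[2.0313 5.4063 8.5938 8.9688] v=[0.0625 0.5625 -0.5625 -2.0625]
Step 4: x=[2.1563 5.6407 7.6094 8.5938] v=[0.2500 0.4688 -1.9688 -0.7500]
Step 5: x=[2.4024 5.4962 6.3789 8.7227] v=[0.4922 -0.2891 -2.4610 0.2578]
Step 6: x=[2.6720 4.7989 5.5137 9.0157] v=[0.5391 -1.3947 -1.7305 0.5859]
Step 7: x=[2.7233 3.7485 5.3453 9.1832] v=[0.1026 -2.1008 -0.3369 0.3349]
Step 8: x=[2.2809 2.8410 5.7372 9.1412] v=[-0.8848 -1.8150 0.7837 -0.0841]
Max displacement = 3.6547

Answer: 3.6547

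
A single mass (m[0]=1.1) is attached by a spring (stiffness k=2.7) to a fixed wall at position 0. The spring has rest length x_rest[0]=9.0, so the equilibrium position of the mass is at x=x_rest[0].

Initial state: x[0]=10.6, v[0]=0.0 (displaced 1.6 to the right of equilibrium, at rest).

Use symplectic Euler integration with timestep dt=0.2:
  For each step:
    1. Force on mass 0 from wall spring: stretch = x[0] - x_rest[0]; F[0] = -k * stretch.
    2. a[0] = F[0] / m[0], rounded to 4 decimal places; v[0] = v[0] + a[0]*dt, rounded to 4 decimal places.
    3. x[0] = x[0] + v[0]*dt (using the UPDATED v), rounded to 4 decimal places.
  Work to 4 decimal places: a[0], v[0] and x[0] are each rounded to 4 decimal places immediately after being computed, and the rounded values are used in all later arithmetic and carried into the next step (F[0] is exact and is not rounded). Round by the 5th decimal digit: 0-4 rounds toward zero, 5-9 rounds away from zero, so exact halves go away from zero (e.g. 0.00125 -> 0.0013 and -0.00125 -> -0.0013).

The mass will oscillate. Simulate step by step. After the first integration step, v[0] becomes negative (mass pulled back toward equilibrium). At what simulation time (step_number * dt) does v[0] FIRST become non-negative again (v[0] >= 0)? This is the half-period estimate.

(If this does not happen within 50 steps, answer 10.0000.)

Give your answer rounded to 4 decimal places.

Answer: 2.0000

Derivation:
Step 0: x=[10.6000] v=[0.0000]
Step 1: x=[10.4429] v=[-0.7855]
Step 2: x=[10.1441] v=[-1.4938]
Step 3: x=[9.7330] v=[-2.0554]
Step 4: x=[9.2500] v=[-2.4152]
Step 5: x=[8.7424] v=[-2.5379]
Step 6: x=[8.2601] v=[-2.4114]
Step 7: x=[7.8505] v=[-2.0482]
Step 8: x=[7.5537] v=[-1.4839]
Step 9: x=[7.3989] v=[-0.7739]
Step 10: x=[7.4013] v=[0.0121]
First v>=0 after going negative at step 10, time=2.0000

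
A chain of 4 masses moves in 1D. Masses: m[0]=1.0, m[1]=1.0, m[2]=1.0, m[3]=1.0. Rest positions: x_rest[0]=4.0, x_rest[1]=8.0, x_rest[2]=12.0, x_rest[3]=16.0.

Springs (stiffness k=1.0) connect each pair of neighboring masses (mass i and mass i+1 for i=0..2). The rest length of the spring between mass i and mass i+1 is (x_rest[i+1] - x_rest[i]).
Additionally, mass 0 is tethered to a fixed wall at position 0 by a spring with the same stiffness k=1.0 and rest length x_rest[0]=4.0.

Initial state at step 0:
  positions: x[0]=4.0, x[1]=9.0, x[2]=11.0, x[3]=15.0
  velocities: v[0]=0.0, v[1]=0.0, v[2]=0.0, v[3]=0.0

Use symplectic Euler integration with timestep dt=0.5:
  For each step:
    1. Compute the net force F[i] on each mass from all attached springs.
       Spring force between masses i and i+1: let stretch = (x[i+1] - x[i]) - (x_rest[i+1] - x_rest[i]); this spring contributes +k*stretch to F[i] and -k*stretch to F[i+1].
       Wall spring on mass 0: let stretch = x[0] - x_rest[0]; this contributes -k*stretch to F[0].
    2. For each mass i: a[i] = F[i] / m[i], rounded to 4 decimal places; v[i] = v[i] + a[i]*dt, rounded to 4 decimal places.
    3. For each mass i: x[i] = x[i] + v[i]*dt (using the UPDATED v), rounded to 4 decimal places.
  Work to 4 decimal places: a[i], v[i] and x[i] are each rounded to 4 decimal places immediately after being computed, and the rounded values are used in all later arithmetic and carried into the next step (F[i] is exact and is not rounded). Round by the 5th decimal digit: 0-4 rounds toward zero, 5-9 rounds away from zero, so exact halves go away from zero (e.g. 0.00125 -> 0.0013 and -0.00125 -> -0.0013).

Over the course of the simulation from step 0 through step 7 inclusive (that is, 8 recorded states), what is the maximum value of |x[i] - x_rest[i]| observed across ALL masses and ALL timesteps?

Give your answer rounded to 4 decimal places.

Answer: 1.2687

Derivation:
Step 0: x=[4.0000 9.0000 11.0000 15.0000] v=[0.0000 0.0000 0.0000 0.0000]
Step 1: x=[4.2500 8.2500 11.5000 15.0000] v=[0.5000 -1.5000 1.0000 0.0000]
Step 2: x=[4.4375 7.3125 12.0625 15.1250] v=[0.3750 -1.8750 1.1250 0.2500]
Step 3: x=[4.2344 6.8438 12.2032 15.4844] v=[-0.4063 -0.9375 0.2813 0.7188]
Step 4: x=[3.6250 7.0626 11.8243 16.0235] v=[-1.2188 0.4375 -0.7578 1.0782]
Step 5: x=[2.9688 7.6124 11.3048 16.5128] v=[-1.3125 1.0996 -1.0391 0.9786]
Step 6: x=[2.7313 7.9244 11.1642 16.7001] v=[-0.4751 0.6240 -0.2813 0.3746]
Step 7: x=[3.1092 7.7481 11.5976 16.5034] v=[0.7558 -0.3527 0.8668 -0.3934]
Max displacement = 1.2687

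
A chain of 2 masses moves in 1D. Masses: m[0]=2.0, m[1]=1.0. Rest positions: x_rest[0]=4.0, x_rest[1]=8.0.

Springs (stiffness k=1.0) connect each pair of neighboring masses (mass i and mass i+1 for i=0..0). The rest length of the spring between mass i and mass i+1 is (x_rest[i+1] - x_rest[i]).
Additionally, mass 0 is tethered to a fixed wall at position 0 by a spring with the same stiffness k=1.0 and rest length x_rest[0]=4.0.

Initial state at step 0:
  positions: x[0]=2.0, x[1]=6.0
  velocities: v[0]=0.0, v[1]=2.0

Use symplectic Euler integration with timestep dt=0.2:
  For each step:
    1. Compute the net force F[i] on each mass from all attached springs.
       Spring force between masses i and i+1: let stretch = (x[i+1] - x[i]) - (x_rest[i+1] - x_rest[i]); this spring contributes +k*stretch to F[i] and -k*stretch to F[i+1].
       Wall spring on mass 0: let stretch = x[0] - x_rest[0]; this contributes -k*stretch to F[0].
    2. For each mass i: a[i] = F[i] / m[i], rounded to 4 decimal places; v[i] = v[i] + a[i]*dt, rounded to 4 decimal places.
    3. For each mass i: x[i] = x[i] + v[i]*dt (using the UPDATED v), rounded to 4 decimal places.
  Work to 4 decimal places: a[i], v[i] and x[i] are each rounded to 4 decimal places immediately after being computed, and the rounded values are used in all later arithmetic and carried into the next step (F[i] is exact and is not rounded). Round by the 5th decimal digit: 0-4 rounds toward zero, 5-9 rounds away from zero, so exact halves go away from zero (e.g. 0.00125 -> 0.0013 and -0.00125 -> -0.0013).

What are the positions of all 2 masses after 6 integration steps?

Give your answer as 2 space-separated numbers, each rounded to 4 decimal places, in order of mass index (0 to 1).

Answer: 2.9816 7.9931

Derivation:
Step 0: x=[2.0000 6.0000] v=[0.0000 2.0000]
Step 1: x=[2.0400 6.4000] v=[0.2000 2.0000]
Step 2: x=[2.1264 6.7856] v=[0.4320 1.9280]
Step 3: x=[2.2635 7.1448] v=[0.6853 1.7962]
Step 4: x=[2.4529 7.4688] v=[0.9471 1.6199]
Step 5: x=[2.6936 7.7521] v=[1.2034 1.4167]
Step 6: x=[2.9816 7.9931] v=[1.4399 1.2050]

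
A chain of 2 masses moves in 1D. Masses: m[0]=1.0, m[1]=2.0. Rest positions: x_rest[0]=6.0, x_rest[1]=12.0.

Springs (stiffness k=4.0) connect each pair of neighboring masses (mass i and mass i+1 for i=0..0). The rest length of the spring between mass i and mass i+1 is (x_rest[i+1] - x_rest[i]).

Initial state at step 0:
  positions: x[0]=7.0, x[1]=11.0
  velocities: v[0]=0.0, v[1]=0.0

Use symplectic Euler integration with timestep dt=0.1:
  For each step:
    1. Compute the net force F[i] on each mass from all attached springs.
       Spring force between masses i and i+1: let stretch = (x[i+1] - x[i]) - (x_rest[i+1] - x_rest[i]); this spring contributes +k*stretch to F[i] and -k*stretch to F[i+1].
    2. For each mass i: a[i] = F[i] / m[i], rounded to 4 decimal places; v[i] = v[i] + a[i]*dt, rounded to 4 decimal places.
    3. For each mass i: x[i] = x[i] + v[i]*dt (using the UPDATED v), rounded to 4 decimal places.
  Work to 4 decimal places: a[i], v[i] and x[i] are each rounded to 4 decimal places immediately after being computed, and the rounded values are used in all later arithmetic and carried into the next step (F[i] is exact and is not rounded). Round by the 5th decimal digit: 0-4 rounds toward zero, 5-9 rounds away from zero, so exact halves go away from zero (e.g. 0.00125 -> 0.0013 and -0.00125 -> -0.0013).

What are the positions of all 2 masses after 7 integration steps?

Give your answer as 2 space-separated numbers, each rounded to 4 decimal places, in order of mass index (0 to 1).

Answer: 5.3071 11.8465

Derivation:
Step 0: x=[7.0000 11.0000] v=[0.0000 0.0000]
Step 1: x=[6.9200 11.0400] v=[-0.8000 0.4000]
Step 2: x=[6.7648 11.1176] v=[-1.5520 0.7760]
Step 3: x=[6.5437 11.2281] v=[-2.2109 1.1054]
Step 4: x=[6.2700 11.3650] v=[-2.7371 1.3685]
Step 5: x=[5.9601 11.5200] v=[-3.0991 1.5495]
Step 6: x=[5.6326 11.6838] v=[-3.2751 1.6375]
Step 7: x=[5.3071 11.8465] v=[-3.2546 1.6273]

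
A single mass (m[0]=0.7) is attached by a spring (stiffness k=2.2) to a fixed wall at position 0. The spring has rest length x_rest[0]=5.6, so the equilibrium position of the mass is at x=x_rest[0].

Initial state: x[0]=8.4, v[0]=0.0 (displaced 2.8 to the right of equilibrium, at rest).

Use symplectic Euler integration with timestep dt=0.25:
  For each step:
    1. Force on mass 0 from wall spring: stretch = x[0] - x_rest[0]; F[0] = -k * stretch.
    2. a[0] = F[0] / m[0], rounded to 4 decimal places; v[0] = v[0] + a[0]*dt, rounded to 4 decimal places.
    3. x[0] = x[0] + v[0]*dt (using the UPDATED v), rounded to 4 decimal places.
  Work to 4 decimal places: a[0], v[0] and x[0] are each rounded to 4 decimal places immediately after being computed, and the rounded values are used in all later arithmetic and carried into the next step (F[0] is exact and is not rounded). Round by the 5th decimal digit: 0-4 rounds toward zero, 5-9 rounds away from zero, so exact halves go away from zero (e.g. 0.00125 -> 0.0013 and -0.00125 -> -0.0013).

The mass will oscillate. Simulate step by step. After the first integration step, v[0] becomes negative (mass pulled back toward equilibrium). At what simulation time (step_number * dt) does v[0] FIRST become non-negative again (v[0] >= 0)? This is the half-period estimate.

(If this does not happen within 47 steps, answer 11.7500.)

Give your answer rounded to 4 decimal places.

Step 0: x=[8.4000] v=[0.0000]
Step 1: x=[7.8500] v=[-2.2000]
Step 2: x=[6.8580] v=[-3.9679]
Step 3: x=[5.6189] v=[-4.9563]
Step 4: x=[4.3761] v=[-4.9712]
Step 5: x=[3.3737] v=[-4.0096]
Step 6: x=[2.8086] v=[-2.2604]
Step 7: x=[2.7918] v=[-0.0672]
Step 8: x=[3.3266] v=[2.1393]
First v>=0 after going negative at step 8, time=2.0000

Answer: 2.0000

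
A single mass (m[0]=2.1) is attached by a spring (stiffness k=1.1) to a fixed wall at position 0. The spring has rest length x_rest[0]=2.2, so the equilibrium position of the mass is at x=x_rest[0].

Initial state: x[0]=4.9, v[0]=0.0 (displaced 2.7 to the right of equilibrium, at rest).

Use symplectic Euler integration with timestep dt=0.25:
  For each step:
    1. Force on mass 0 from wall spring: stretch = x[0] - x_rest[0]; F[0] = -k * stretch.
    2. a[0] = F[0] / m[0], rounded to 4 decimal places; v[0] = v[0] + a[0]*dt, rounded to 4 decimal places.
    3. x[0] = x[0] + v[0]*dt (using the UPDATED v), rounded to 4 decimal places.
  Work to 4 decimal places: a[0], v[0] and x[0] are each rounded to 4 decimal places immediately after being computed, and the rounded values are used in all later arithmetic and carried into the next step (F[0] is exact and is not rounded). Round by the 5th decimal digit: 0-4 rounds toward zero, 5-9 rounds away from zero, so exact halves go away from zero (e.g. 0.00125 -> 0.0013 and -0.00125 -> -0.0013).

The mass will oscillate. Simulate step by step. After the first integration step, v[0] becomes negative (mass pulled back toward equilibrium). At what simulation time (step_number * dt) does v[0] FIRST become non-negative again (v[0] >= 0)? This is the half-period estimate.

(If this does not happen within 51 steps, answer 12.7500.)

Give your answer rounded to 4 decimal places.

Answer: 4.5000

Derivation:
Step 0: x=[4.9000] v=[0.0000]
Step 1: x=[4.8116] v=[-0.3536]
Step 2: x=[4.6377] v=[-0.6956]
Step 3: x=[4.3840] v=[-1.0148]
Step 4: x=[4.0588] v=[-1.3008]
Step 5: x=[3.6728] v=[-1.5442]
Step 6: x=[3.2385] v=[-1.7371]
Step 7: x=[2.7702] v=[-1.8731]
Step 8: x=[2.2833] v=[-1.9478]
Step 9: x=[1.7936] v=[-1.9587]
Step 10: x=[1.3172] v=[-1.9055]
Step 11: x=[0.8697] v=[-1.7899]
Step 12: x=[0.4658] v=[-1.6157]
Step 13: x=[0.1187] v=[-1.3886]
Step 14: x=[-0.1603] v=[-1.1161]
Step 15: x=[-0.3621] v=[-0.8070]
Step 16: x=[-0.4800] v=[-0.4715]
Step 17: x=[-0.5102] v=[-0.1206]
Step 18: x=[-0.4516] v=[0.2343]
First v>=0 after going negative at step 18, time=4.5000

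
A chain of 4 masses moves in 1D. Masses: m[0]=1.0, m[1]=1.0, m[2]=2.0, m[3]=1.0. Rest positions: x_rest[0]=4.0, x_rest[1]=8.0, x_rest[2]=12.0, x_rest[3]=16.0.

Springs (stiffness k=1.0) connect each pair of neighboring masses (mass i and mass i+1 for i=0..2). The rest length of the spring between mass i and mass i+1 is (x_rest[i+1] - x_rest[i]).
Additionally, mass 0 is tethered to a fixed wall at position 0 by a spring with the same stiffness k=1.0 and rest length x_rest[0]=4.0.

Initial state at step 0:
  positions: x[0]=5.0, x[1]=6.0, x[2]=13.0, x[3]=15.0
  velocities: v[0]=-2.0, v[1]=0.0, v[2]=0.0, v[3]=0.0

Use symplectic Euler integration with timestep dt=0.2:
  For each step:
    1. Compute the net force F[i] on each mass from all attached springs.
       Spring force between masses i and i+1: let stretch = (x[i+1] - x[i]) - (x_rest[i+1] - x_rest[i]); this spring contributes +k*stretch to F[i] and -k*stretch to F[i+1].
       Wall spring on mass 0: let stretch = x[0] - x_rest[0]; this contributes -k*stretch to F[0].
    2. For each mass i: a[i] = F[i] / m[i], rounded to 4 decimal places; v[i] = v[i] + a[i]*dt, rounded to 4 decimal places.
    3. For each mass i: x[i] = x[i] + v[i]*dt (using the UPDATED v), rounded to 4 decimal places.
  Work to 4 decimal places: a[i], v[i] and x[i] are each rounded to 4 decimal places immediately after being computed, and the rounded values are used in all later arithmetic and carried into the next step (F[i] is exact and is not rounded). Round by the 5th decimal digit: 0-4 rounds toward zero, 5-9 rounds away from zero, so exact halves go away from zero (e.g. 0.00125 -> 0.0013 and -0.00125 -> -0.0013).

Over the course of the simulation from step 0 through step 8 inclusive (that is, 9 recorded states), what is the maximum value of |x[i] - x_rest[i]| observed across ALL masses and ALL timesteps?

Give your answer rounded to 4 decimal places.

Step 0: x=[5.0000 6.0000 13.0000 15.0000] v=[-2.0000 0.0000 0.0000 0.0000]
Step 1: x=[4.4400 6.2400 12.9000 15.0800] v=[-2.8000 1.2000 -0.5000 0.4000]
Step 2: x=[3.7744 6.6744 12.7104 15.2328] v=[-3.3280 2.1720 -0.9480 0.7640]
Step 3: x=[3.0738 7.2342 12.4505 15.4447] v=[-3.5029 2.7992 -1.2994 1.0595]
Step 4: x=[2.4167 7.8363 12.1462 15.6968] v=[-3.2856 3.0104 -1.5216 1.2607]
Step 5: x=[1.8797 8.3940 11.8267 15.9669] v=[-2.6850 2.7885 -1.5975 1.3506]
Step 6: x=[1.5281 8.8284 11.5214 16.2314] v=[-1.7581 2.1722 -1.5267 1.3226]
Step 7: x=[1.4074 9.0785 11.2564 16.4675] v=[-0.6037 1.2507 -1.3250 1.1806]
Step 8: x=[1.5372 9.1089 11.0521 16.6552] v=[0.6490 0.1521 -1.0217 0.9384]
Max displacement = 2.5926

Answer: 2.5926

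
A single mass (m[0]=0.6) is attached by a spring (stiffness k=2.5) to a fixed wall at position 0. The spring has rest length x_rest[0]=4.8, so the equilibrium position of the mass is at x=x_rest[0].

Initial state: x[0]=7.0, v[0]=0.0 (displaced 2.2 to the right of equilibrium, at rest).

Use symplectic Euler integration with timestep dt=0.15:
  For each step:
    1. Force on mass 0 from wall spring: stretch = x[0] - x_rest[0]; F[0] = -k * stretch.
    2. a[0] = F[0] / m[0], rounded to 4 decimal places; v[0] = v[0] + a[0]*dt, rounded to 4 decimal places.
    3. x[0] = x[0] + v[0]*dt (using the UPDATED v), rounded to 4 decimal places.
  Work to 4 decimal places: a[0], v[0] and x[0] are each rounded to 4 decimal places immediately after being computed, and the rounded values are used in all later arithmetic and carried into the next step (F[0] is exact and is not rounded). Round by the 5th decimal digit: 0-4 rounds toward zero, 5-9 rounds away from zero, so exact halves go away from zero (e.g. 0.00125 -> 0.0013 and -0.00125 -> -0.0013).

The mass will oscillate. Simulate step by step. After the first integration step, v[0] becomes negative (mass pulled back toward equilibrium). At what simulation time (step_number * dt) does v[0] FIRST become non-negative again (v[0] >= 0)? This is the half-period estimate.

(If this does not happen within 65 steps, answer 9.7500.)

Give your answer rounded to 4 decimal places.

Answer: 1.6500

Derivation:
Step 0: x=[7.0000] v=[0.0000]
Step 1: x=[6.7938] v=[-1.3750]
Step 2: x=[6.4006] v=[-2.6211]
Step 3: x=[5.8574] v=[-3.6215]
Step 4: x=[5.2150] v=[-4.2824]
Step 5: x=[4.5337] v=[-4.5418]
Step 6: x=[3.8774] v=[-4.3754]
Step 7: x=[3.3076] v=[-3.7988]
Step 8: x=[2.8777] v=[-2.8661]
Step 9: x=[2.6280] v=[-1.6647]
Step 10: x=[2.5819] v=[-0.3072]
Step 11: x=[2.7438] v=[1.0791]
First v>=0 after going negative at step 11, time=1.6500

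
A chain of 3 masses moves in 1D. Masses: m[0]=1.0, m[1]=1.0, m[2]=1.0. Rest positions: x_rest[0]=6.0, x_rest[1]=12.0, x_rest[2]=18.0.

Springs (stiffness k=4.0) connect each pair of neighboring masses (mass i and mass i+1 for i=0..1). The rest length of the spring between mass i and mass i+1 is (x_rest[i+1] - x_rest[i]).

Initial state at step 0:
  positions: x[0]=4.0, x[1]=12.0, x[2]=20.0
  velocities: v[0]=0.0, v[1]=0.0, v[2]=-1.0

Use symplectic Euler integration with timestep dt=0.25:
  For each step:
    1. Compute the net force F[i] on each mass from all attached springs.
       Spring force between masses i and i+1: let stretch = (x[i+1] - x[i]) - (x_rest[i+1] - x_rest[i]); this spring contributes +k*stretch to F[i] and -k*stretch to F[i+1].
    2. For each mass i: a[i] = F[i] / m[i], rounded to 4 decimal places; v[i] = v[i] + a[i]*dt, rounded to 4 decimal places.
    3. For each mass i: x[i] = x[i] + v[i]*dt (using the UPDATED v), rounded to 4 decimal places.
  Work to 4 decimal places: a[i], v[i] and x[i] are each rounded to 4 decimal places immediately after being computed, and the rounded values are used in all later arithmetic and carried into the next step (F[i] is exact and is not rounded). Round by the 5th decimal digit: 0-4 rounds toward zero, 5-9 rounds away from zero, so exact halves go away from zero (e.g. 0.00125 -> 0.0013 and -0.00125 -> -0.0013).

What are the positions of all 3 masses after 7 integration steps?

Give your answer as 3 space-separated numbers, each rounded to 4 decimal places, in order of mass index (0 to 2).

Answer: 6.9640 11.4152 15.8709

Derivation:
Step 0: x=[4.0000 12.0000 20.0000] v=[0.0000 0.0000 -1.0000]
Step 1: x=[4.5000 12.0000 19.2500] v=[2.0000 0.0000 -3.0000]
Step 2: x=[5.3750 11.9375 18.1875] v=[3.5000 -0.2500 -4.2500]
Step 3: x=[6.3906 11.7969 17.0625] v=[4.0625 -0.5625 -4.5000]
Step 4: x=[7.2578 11.6211 16.1211] v=[3.4688 -0.7032 -3.7656]
Step 5: x=[7.7158 11.4795 15.5547] v=[1.8321 -0.5665 -2.2656]
Step 6: x=[7.6148 11.4158 15.4695] v=[-0.4042 -0.2550 -0.3408]
Step 7: x=[6.9640 11.4152 15.8709] v=[-2.6032 -0.0023 1.6055]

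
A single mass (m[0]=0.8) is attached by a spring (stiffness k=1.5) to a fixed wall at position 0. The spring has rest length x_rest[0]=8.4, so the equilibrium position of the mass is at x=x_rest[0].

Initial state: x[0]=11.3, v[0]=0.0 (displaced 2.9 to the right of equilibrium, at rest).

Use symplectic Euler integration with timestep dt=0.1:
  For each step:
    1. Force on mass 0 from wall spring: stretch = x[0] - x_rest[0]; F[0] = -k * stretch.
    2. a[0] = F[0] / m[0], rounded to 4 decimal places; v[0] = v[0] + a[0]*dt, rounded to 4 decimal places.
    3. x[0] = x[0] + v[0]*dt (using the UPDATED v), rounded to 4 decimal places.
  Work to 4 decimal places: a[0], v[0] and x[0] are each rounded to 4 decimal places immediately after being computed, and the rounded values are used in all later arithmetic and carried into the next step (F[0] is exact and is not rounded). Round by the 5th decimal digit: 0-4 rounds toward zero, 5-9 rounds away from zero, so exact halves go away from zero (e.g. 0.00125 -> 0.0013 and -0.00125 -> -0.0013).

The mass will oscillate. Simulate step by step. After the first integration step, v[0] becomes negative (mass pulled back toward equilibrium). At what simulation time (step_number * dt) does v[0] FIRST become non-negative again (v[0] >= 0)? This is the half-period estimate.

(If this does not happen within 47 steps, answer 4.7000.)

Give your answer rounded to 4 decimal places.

Step 0: x=[11.3000] v=[0.0000]
Step 1: x=[11.2456] v=[-0.5438]
Step 2: x=[11.1379] v=[-1.0774]
Step 3: x=[10.9788] v=[-1.5908]
Step 4: x=[10.7714] v=[-2.0743]
Step 5: x=[10.5195] v=[-2.5189]
Step 6: x=[10.2279] v=[-2.9163]
Step 7: x=[9.9020] v=[-3.2590]
Step 8: x=[9.5479] v=[-3.5406]
Step 9: x=[9.1723] v=[-3.7558]
Step 10: x=[8.7822] v=[-3.9006]
Step 11: x=[8.3850] v=[-3.9723]
Step 12: x=[7.9881] v=[-3.9695]
Step 13: x=[7.5989] v=[-3.8923]
Step 14: x=[7.2247] v=[-3.7421]
Step 15: x=[6.8725] v=[-3.5217]
Step 16: x=[6.5490] v=[-3.2353]
Step 17: x=[6.2602] v=[-2.8882]
Step 18: x=[6.0115] v=[-2.4870]
Step 19: x=[5.8076] v=[-2.0392]
Step 20: x=[5.6523] v=[-1.5531]
Step 21: x=[5.5485] v=[-1.0379]
Step 22: x=[5.4982] v=[-0.5032]
Step 23: x=[5.5023] v=[0.0409]
First v>=0 after going negative at step 23, time=2.3000

Answer: 2.3000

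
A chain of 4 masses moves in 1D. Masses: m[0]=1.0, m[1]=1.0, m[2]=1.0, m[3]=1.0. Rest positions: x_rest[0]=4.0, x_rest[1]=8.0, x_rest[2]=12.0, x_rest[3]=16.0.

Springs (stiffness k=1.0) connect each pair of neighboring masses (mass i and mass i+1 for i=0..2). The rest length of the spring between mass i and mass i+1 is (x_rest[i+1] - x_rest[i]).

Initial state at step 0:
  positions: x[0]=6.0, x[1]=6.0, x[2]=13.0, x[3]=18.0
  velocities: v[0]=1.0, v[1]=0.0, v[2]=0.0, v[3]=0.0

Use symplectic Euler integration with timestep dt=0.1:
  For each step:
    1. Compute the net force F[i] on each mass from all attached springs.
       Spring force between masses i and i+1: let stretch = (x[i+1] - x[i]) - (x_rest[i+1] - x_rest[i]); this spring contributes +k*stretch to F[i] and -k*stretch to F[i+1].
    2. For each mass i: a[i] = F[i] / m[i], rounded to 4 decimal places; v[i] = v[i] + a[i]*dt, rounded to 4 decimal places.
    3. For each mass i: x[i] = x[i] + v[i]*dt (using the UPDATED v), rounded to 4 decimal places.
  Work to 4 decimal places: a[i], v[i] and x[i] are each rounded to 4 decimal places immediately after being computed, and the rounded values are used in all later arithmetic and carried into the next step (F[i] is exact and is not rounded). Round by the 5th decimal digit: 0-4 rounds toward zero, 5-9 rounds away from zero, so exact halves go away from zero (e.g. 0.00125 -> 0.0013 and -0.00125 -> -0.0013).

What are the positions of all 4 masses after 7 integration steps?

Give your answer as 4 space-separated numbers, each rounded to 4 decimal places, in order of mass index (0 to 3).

Step 0: x=[6.0000 6.0000 13.0000 18.0000] v=[1.0000 0.0000 0.0000 0.0000]
Step 1: x=[6.0600 6.0700 12.9800 17.9900] v=[0.6000 0.7000 -0.2000 -0.1000]
Step 2: x=[6.0801 6.2090 12.9410 17.9699] v=[0.2010 1.3900 -0.3900 -0.2010]
Step 3: x=[6.0615 6.4140 12.8850 17.9395] v=[-0.1861 2.0503 -0.5603 -0.3039]
Step 4: x=[6.0064 6.6802 12.8148 17.8986] v=[-0.5509 2.6622 -0.7020 -0.4094]
Step 5: x=[5.9181 7.0010 12.7341 17.8468] v=[-0.8835 3.2083 -0.8071 -0.5178]
Step 6: x=[5.8006 7.3683 12.6472 17.7839] v=[-1.1752 3.6733 -0.8691 -0.6291]
Step 7: x=[5.6588 7.7727 12.5589 17.7096] v=[-1.4184 4.0444 -0.8833 -0.7428]

Answer: 5.6588 7.7727 12.5589 17.7096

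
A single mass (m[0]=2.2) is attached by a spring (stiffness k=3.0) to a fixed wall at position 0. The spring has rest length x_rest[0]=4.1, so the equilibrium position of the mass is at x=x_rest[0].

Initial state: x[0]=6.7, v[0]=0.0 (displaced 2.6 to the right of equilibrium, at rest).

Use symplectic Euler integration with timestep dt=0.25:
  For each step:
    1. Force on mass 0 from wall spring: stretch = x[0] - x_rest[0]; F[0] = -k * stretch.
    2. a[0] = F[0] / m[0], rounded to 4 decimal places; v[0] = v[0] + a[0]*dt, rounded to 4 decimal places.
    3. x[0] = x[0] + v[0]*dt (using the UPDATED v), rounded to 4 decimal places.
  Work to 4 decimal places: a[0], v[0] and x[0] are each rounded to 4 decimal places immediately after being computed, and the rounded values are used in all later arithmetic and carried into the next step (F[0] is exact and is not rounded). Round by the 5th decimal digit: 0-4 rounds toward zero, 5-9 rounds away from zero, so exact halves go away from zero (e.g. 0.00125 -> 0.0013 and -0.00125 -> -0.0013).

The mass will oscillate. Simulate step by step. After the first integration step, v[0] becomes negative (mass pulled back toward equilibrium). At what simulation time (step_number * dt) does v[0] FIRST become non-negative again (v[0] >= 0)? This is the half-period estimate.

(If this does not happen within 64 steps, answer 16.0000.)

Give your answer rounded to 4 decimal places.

Step 0: x=[6.7000] v=[0.0000]
Step 1: x=[6.4784] v=[-0.8864]
Step 2: x=[6.0541] v=[-1.6972]
Step 3: x=[5.4633] v=[-2.3634]
Step 4: x=[4.7563] v=[-2.8282]
Step 5: x=[3.9933] v=[-3.0520]
Step 6: x=[3.2394] v=[-3.0156]
Step 7: x=[2.5589] v=[-2.7222]
Step 8: x=[2.0097] v=[-2.1968]
Step 9: x=[1.6387] v=[-1.4842]
Step 10: x=[1.4774] v=[-0.6451]
Step 11: x=[1.5397] v=[0.2490]
First v>=0 after going negative at step 11, time=2.7500

Answer: 2.7500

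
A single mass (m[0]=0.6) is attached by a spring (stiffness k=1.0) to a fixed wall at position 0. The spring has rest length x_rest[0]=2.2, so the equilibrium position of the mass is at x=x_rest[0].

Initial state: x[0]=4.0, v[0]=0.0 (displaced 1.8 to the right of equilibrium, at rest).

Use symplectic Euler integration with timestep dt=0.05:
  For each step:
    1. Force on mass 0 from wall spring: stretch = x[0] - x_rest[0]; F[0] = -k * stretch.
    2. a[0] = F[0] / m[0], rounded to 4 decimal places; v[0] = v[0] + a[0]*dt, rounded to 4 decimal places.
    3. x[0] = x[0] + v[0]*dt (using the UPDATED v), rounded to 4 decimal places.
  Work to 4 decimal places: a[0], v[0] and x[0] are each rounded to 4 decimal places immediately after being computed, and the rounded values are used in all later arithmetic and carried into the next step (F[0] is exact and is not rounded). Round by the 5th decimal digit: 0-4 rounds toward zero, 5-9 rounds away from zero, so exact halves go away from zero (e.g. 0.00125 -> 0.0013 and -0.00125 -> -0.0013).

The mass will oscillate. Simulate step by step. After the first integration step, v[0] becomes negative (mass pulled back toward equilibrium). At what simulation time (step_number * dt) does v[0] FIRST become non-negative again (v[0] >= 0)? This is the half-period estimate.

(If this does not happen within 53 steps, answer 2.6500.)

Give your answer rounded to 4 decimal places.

Answer: 2.4500

Derivation:
Step 0: x=[4.0000] v=[0.0000]
Step 1: x=[3.9925] v=[-0.1500]
Step 2: x=[3.9775] v=[-0.2994]
Step 3: x=[3.9551] v=[-0.4475]
Step 4: x=[3.9254] v=[-0.5938]
Step 5: x=[3.8885] v=[-0.7376]
Step 6: x=[3.8446] v=[-0.8783]
Step 7: x=[3.7938] v=[-1.0154]
Step 8: x=[3.7364] v=[-1.1482]
Step 9: x=[3.6726] v=[-1.2762]
Step 10: x=[3.6027] v=[-1.3989]
Step 11: x=[3.5269] v=[-1.5158]
Step 12: x=[3.4456] v=[-1.6264]
Step 13: x=[3.3591] v=[-1.7302]
Step 14: x=[3.2678] v=[-1.8268]
Step 15: x=[3.1720] v=[-1.9158]
Step 16: x=[3.0722] v=[-1.9968]
Step 17: x=[2.9687] v=[-2.0695]
Step 18: x=[2.8620] v=[-2.1336]
Step 19: x=[2.7526] v=[-2.1888]
Step 20: x=[2.6409] v=[-2.2349]
Step 21: x=[2.5273] v=[-2.2716]
Step 22: x=[2.4124] v=[-2.2989]
Step 23: x=[2.2966] v=[-2.3166]
Step 24: x=[2.1804] v=[-2.3247]
Step 25: x=[2.0642] v=[-2.3231]
Step 26: x=[1.9486] v=[-2.3118]
Step 27: x=[1.8341] v=[-2.2909]
Step 28: x=[1.7211] v=[-2.2604]
Step 29: x=[1.6101] v=[-2.2205]
Step 30: x=[1.5015] v=[-2.1713]
Step 31: x=[1.3958] v=[-2.1131]
Step 32: x=[1.2935] v=[-2.0461]
Step 33: x=[1.1950] v=[-1.9706]
Step 34: x=[1.1007] v=[-1.8869]
Step 35: x=[1.0109] v=[-1.7953]
Step 36: x=[0.9261] v=[-1.6962]
Step 37: x=[0.8466] v=[-1.5900]
Step 38: x=[0.7727] v=[-1.4772]
Step 39: x=[0.7048] v=[-1.3583]
Step 40: x=[0.6431] v=[-1.2337]
Step 41: x=[0.5879] v=[-1.1040]
Step 42: x=[0.5394] v=[-0.9697]
Step 43: x=[0.4978] v=[-0.8313]
Step 44: x=[0.4633] v=[-0.6895]
Step 45: x=[0.4361] v=[-0.5448]
Step 46: x=[0.4162] v=[-0.3978]
Step 47: x=[0.4037] v=[-0.2492]
Step 48: x=[0.3987] v=[-0.0995]
Step 49: x=[0.4012] v=[0.0506]
First v>=0 after going negative at step 49, time=2.4500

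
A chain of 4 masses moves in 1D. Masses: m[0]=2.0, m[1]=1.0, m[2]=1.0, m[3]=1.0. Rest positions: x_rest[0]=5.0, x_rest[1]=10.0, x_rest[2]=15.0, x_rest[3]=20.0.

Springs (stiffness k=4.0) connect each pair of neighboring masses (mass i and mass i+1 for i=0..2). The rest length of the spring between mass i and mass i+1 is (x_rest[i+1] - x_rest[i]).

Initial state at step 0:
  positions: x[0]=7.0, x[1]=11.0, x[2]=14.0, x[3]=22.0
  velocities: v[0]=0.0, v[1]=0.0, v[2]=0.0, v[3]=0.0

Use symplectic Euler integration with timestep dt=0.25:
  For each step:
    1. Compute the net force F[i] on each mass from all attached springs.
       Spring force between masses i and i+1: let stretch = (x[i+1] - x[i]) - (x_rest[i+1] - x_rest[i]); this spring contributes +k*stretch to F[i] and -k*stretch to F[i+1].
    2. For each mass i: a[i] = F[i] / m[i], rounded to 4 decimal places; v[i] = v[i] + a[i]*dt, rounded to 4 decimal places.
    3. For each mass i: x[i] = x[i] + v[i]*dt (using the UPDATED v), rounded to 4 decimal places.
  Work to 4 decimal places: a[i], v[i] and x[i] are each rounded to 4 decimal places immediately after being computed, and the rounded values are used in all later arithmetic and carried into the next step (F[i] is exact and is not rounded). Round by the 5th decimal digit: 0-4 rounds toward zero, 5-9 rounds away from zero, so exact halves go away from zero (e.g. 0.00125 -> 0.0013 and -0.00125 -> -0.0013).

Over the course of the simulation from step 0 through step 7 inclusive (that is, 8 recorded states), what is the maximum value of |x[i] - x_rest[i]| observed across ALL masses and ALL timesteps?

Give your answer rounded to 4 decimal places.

Answer: 2.7891

Derivation:
Step 0: x=[7.0000 11.0000 14.0000 22.0000] v=[0.0000 0.0000 0.0000 0.0000]
Step 1: x=[6.8750 10.7500 15.2500 21.2500] v=[-0.5000 -1.0000 5.0000 -3.0000]
Step 2: x=[6.6094 10.6563 16.8750 20.2500] v=[-1.0625 -0.3750 6.5000 -4.0000]
Step 3: x=[6.2246 11.1055 17.7891 19.6563] v=[-1.5391 1.7968 3.6563 -2.3750]
Step 4: x=[5.8249 12.0054 17.4991 19.8458] v=[-1.5987 3.5995 -1.1601 0.7578]
Step 5: x=[5.5728 12.7336 16.4223 20.6986] v=[-1.0085 2.9127 -4.3071 3.4111]
Step 6: x=[5.5908 12.5938 15.4924 21.7323] v=[0.0719 -0.5594 -3.7195 4.1348]
Step 7: x=[5.8592 11.4279 15.3979 22.4560] v=[1.0734 -4.6638 -0.3782 2.8949]
Max displacement = 2.7891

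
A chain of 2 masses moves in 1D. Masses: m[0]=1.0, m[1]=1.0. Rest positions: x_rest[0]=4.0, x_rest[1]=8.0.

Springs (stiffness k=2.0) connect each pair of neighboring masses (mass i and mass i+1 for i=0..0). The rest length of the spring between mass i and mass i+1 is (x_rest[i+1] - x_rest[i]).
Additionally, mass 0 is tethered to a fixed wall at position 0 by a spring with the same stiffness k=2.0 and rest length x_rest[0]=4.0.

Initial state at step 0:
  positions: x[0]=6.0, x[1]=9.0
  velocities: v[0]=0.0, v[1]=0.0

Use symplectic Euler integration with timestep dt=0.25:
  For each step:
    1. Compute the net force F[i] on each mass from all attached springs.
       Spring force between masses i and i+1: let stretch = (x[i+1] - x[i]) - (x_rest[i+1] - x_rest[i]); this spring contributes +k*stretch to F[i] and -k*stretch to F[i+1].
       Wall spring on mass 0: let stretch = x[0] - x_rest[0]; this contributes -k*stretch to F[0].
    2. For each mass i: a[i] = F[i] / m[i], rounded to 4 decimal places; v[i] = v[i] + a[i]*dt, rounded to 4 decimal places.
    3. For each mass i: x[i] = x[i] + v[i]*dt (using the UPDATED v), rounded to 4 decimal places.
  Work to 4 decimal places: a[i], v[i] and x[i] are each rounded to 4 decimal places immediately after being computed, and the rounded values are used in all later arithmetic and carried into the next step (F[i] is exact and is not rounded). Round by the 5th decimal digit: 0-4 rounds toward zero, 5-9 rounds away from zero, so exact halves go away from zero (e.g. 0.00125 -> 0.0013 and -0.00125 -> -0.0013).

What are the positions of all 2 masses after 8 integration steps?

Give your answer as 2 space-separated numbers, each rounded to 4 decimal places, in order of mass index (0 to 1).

Answer: 3.9389 7.3941

Derivation:
Step 0: x=[6.0000 9.0000] v=[0.0000 0.0000]
Step 1: x=[5.6250 9.1250] v=[-1.5000 0.5000]
Step 2: x=[4.9844 9.3125] v=[-2.5625 0.7500]
Step 3: x=[4.2617 9.4590] v=[-2.8907 0.5860]
Step 4: x=[3.6560 9.4558] v=[-2.4229 -0.0127]
Step 5: x=[3.3183 9.2277] v=[-1.3510 -0.9126]
Step 6: x=[3.3044 8.7609] v=[-0.0555 -1.8673]
Step 7: x=[3.5596 8.1120] v=[1.0206 -2.5956]
Step 8: x=[3.9389 7.3941] v=[1.5170 -2.8718]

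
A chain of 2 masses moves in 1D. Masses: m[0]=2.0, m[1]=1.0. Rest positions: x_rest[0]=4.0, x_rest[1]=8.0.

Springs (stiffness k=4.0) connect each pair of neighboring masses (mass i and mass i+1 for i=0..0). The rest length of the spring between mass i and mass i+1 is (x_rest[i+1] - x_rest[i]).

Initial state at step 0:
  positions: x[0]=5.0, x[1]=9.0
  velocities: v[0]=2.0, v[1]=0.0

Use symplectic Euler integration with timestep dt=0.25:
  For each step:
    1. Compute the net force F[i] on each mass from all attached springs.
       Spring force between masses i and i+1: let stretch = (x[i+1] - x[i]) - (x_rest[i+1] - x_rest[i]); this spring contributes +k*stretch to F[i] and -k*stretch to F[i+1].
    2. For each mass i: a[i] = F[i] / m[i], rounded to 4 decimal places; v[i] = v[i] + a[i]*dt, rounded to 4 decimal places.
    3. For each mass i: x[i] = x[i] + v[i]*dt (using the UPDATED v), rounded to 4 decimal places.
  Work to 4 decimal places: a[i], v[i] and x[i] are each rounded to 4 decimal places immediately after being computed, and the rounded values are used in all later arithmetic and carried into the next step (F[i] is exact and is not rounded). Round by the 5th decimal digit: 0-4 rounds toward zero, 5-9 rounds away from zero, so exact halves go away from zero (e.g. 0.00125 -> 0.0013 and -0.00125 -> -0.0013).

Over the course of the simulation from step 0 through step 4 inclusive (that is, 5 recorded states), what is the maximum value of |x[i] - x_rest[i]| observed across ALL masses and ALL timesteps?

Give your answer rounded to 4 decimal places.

Step 0: x=[5.0000 9.0000] v=[2.0000 0.0000]
Step 1: x=[5.5000 9.0000] v=[2.0000 0.0000]
Step 2: x=[5.9375 9.1250] v=[1.7500 0.5000]
Step 3: x=[6.2735 9.4531] v=[1.3438 1.3125]
Step 4: x=[6.5069 9.9863] v=[0.9336 2.1329]
Max displacement = 2.5069

Answer: 2.5069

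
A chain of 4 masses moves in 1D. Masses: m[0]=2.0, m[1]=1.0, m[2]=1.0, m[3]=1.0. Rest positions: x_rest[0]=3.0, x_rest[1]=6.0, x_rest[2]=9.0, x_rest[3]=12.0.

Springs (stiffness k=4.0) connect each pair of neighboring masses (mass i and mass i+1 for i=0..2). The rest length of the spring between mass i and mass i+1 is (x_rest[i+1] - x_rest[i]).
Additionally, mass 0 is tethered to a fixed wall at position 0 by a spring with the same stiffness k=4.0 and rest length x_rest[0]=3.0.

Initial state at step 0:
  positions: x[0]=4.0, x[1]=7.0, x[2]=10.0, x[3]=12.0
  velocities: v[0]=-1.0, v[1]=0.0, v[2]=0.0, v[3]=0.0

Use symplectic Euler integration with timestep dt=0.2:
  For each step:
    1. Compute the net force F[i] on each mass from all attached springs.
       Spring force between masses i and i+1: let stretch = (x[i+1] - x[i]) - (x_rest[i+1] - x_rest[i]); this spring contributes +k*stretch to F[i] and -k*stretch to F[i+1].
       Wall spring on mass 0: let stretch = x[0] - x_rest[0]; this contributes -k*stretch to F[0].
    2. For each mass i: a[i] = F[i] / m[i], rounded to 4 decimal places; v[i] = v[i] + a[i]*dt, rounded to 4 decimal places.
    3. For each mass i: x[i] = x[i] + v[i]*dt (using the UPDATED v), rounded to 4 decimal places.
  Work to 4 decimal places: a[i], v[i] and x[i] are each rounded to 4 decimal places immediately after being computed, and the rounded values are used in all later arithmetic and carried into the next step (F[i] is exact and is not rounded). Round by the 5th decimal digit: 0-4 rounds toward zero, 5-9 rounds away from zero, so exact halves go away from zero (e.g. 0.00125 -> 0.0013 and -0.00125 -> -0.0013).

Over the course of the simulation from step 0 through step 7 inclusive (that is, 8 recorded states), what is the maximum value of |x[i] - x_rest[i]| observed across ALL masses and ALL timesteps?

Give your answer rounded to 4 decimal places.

Step 0: x=[4.0000 7.0000 10.0000 12.0000] v=[-1.0000 0.0000 0.0000 0.0000]
Step 1: x=[3.7200 7.0000 9.8400 12.1600] v=[-1.4000 0.0000 -0.8000 0.8000]
Step 2: x=[3.4048 6.9296 9.5968 12.4288] v=[-1.5760 -0.3520 -1.2160 1.3440]
Step 3: x=[3.0992 6.7220 9.3800 12.7245] v=[-1.5280 -1.0381 -1.0842 1.4784]
Step 4: x=[2.8355 6.3600 9.2730 12.9651] v=[-1.3186 -1.8099 -0.5350 1.2028]
Step 5: x=[2.6269 5.9002 9.2907 13.0949] v=[-1.0430 -2.2991 0.0883 0.6491]
Step 6: x=[2.4700 5.4591 9.3746 13.0960] v=[-0.7844 -2.2053 0.4193 0.0057]
Step 7: x=[2.3546 5.1663 9.4274 12.9817] v=[-0.5768 -1.4642 0.2640 -0.5714]
Max displacement = 1.0960

Answer: 1.0960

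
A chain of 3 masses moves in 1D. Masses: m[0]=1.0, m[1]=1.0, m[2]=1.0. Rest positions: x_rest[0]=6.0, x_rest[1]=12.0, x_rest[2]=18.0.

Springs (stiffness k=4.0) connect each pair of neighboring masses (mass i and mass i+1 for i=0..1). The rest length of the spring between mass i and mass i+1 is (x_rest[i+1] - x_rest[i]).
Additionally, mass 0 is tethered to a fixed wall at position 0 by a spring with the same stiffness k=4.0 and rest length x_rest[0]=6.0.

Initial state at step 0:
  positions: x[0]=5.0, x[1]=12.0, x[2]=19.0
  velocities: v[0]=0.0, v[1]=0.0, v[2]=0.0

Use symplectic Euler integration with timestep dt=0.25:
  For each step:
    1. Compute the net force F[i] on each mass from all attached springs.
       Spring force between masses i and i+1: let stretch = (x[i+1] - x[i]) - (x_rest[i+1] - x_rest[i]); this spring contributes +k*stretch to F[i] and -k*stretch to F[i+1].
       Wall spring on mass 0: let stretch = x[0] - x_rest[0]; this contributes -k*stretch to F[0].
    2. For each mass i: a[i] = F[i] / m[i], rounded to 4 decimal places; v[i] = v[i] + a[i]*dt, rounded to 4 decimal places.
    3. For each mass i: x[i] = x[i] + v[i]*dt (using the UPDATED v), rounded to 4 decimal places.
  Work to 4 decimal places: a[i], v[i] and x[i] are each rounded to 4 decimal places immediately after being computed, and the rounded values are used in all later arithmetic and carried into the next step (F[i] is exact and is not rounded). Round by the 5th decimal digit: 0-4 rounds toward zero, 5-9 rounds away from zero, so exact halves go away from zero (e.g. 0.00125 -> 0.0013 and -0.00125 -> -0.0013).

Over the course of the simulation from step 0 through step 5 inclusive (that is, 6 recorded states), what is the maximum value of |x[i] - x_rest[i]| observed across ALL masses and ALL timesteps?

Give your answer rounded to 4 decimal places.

Step 0: x=[5.0000 12.0000 19.0000] v=[0.0000 0.0000 0.0000]
Step 1: x=[5.5000 12.0000 18.7500] v=[2.0000 0.0000 -1.0000]
Step 2: x=[6.2500 12.0625 18.3125] v=[3.0000 0.2500 -1.7500]
Step 3: x=[6.8906 12.2344 17.8125] v=[2.5625 0.6875 -2.0000]
Step 4: x=[7.1445 12.4649 17.4180] v=[1.0157 0.9218 -1.5781]
Step 5: x=[6.9424 12.6035 17.2852] v=[-0.8084 0.5545 -0.5312]
Max displacement = 1.1445

Answer: 1.1445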